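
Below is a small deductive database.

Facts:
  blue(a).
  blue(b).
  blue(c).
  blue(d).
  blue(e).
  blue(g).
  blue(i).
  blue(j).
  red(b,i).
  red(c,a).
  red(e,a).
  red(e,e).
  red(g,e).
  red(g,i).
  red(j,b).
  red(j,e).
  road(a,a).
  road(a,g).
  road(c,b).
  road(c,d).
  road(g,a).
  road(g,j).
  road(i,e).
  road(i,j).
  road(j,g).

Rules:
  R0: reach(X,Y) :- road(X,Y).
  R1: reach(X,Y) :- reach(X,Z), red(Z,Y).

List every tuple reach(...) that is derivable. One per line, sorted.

reach(a,a)
reach(a,e)
reach(a,g)
reach(a,i)
reach(c,b)
reach(c,d)
reach(c,i)
reach(g,a)
reach(g,b)
reach(g,e)
reach(g,i)
reach(g,j)
reach(i,a)
reach(i,b)
reach(i,e)
reach(i,i)
reach(i,j)
reach(j,a)
reach(j,e)
reach(j,g)
reach(j,i)

round 1: derive reach(a,a) via R0 from road(a,a)
round 1: derive reach(a,g) via R0 from road(a,g)
round 1: derive reach(c,b) via R0 from road(c,b)
round 1: derive reach(c,d) via R0 from road(c,d)
round 1: derive reach(g,a) via R0 from road(g,a)
round 1: derive reach(g,j) via R0 from road(g,j)
round 1: derive reach(i,e) via R0 from road(i,e)
round 1: derive reach(i,j) via R0 from road(i,j)
round 1: derive reach(j,g) via R0 from road(j,g)
round 2: derive reach(a,e) via R1 from reach(a,g), red(g,e)
round 2: derive reach(a,i) via R1 from reach(a,g), red(g,i)
round 2: derive reach(c,i) via R1 from reach(c,b), red(b,i)
round 2: derive reach(g,b) via R1 from reach(g,j), red(j,b)
round 2: derive reach(g,e) via R1 from reach(g,j), red(j,e)
round 2: derive reach(i,a) via R1 from reach(i,e), red(e,a)
round 2: derive reach(i,b) via R1 from reach(i,j), red(j,b)
round 2: derive reach(j,e) via R1 from reach(j,g), red(g,e)
round 2: derive reach(j,i) via R1 from reach(j,g), red(g,i)
round 3: derive reach(g,i) via R1 from reach(g,b), red(b,i)
round 3: derive reach(i,i) via R1 from reach(i,b), red(b,i)
round 3: derive reach(j,a) via R1 from reach(j,e), red(e,a)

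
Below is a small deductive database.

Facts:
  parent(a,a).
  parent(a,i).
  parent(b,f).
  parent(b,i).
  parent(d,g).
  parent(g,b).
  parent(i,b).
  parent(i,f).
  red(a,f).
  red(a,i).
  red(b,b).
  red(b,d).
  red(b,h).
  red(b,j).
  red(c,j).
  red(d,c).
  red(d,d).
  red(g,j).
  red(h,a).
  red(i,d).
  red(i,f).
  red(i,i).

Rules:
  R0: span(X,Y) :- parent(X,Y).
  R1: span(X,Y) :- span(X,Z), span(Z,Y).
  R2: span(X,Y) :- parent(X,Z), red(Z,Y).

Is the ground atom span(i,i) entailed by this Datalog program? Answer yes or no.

round 1: derive span(a,a) via R0 from parent(a,a)
round 1: derive span(a,i) via R0 from parent(a,i)
round 1: derive span(b,f) via R0 from parent(b,f)
round 1: derive span(b,i) via R0 from parent(b,i)
round 1: derive span(d,g) via R0 from parent(d,g)
round 1: derive span(g,b) via R0 from parent(g,b)
round 1: derive span(i,b) via R0 from parent(i,b)
round 1: derive span(i,f) via R0 from parent(i,f)
round 1: derive span(a,d) via R2 from parent(a,i), red(i,d)
round 1: derive span(a,f) via R2 from parent(a,a), red(a,f)
round 1: derive span(b,d) via R2 from parent(b,i), red(i,d)
round 1: derive span(d,j) via R2 from parent(d,g), red(g,j)
round 1: derive span(g,d) via R2 from parent(g,b), red(b,d)
round 1: derive span(g,h) via R2 from parent(g,b), red(b,h)
round 1: derive span(g,j) via R2 from parent(g,b), red(b,j)
round 1: derive span(i,d) via R2 from parent(i,b), red(b,d)
round 1: derive span(i,h) via R2 from parent(i,b), red(b,h)
round 1: derive span(i,j) via R2 from parent(i,b), red(b,j)
round 2: derive span(a,b) via R1 from span(a,i), span(i,b)
round 2: derive span(a,g) via R1 from span(a,d), span(d,g)
round 2: derive span(a,h) via R1 from span(a,i), span(i,h)
round 2: derive span(a,j) via R1 from span(a,d), span(d,j)
round 2: derive span(b,b) via R1 from span(b,i), span(i,b)
round 2: derive span(b,g) via R1 from span(b,d), span(d,g)
round 2: derive span(b,h) via R1 from span(b,i), span(i,h)
round 2: derive span(b,j) via R1 from span(b,d), span(d,j)
round 2: derive span(d,b) via R1 from span(d,g), span(g,b)
round 2: derive span(d,d) via R1 from span(d,g), span(g,d)
round 2: derive span(d,h) via R1 from span(d,g), span(g,h)
round 2: derive span(g,f) via R1 from span(g,b), span(b,f)
round 2: derive span(g,g) via R1 from span(g,d), span(d,g)
round 2: derive span(g,i) via R1 from span(g,b), span(b,i)
round 2: derive span(i,g) via R1 from span(i,d), span(d,g)
round 2: derive span(i,i) via R1 from span(i,b), span(b,i)
round 3: derive span(d,f) via R1 from span(d,b), span(b,f)
round 3: derive span(d,i) via R1 from span(d,b), span(b,i)

yes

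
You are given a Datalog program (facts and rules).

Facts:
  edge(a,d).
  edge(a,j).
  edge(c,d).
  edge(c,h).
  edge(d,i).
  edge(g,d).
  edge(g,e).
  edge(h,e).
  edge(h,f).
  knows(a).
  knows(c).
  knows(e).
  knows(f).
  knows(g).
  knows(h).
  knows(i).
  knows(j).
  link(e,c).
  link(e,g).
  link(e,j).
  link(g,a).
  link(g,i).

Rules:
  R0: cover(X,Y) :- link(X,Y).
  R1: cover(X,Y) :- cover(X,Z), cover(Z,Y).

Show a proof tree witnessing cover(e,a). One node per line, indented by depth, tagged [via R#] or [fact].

round 1: derive cover(e,c) via R0 from link(e,c)
round 1: derive cover(e,g) via R0 from link(e,g)
round 1: derive cover(e,j) via R0 from link(e,j)
round 1: derive cover(g,a) via R0 from link(g,a)
round 1: derive cover(g,i) via R0 from link(g,i)
round 2: derive cover(e,a) via R1 from cover(e,g), cover(g,a)
round 2: derive cover(e,i) via R1 from cover(e,g), cover(g,i)

cover(e,a)  [via R1]
  cover(e,g)  [via R0]
    link(e,g)  [fact]
  cover(g,a)  [via R0]
    link(g,a)  [fact]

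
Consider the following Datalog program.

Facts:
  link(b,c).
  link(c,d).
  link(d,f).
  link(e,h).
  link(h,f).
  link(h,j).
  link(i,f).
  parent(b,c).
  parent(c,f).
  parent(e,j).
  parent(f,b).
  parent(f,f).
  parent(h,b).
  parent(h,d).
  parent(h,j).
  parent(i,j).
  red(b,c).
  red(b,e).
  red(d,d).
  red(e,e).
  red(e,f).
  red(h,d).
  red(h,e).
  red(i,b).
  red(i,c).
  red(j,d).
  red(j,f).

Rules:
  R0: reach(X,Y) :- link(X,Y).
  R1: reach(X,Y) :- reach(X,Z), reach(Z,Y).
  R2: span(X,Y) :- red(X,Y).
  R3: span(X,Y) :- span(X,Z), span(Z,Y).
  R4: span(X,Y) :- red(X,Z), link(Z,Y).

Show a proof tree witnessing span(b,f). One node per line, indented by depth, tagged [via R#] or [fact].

round 1: derive span(b,c) via R2 from red(b,c)
round 1: derive span(b,e) via R2 from red(b,e)
round 1: derive span(d,d) via R2 from red(d,d)
round 1: derive span(e,e) via R2 from red(e,e)
round 1: derive span(e,f) via R2 from red(e,f)
round 1: derive span(h,d) via R2 from red(h,d)
round 1: derive span(h,e) via R2 from red(h,e)
round 1: derive span(i,b) via R2 from red(i,b)
round 1: derive span(i,c) via R2 from red(i,c)
round 1: derive span(j,d) via R2 from red(j,d)
round 1: derive span(j,f) via R2 from red(j,f)
round 1: derive span(b,d) via R4 from red(b,c), link(c,d)
round 1: derive span(b,h) via R4 from red(b,e), link(e,h)
round 1: derive span(d,f) via R4 from red(d,d), link(d,f)
round 1: derive span(e,h) via R4 from red(e,e), link(e,h)
round 1: derive span(h,f) via R4 from red(h,d), link(d,f)
round 1: derive span(h,h) via R4 from red(h,e), link(e,h)
round 1: derive span(i,d) via R4 from red(i,c), link(c,d)
round 2: derive span(b,f) via R3 from span(b,d), span(d,f)
round 2: derive span(e,d) via R3 from span(e,h), span(h,d)
round 2: derive span(i,e) via R3 from span(i,b), span(b,e)
round 2: derive span(i,f) via R3 from span(i,d), span(d,f)
round 2: derive span(i,h) via R3 from span(i,b), span(b,h)

span(b,f)  [via R3]
  span(b,d)  [via R4]
    red(b,c)  [fact]
    link(c,d)  [fact]
  span(d,f)  [via R4]
    red(d,d)  [fact]
    link(d,f)  [fact]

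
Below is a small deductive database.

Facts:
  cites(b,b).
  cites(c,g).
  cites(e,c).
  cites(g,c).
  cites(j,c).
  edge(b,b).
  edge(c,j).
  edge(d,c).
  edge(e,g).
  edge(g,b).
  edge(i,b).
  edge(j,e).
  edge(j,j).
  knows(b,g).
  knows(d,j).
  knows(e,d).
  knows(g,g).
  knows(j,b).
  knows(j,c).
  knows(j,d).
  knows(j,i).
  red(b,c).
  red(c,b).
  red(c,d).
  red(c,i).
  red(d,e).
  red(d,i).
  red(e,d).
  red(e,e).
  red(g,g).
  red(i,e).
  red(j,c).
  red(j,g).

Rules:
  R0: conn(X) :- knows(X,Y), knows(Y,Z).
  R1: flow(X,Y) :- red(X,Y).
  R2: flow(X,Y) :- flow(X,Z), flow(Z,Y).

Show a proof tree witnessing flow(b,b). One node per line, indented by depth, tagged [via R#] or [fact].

flow(b,b)  [via R2]
  flow(b,c)  [via R1]
    red(b,c)  [fact]
  flow(c,b)  [via R1]
    red(c,b)  [fact]

round 1: derive flow(b,c) via R1 from red(b,c)
round 1: derive flow(c,b) via R1 from red(c,b)
round 1: derive flow(c,d) via R1 from red(c,d)
round 1: derive flow(c,i) via R1 from red(c,i)
round 1: derive flow(d,e) via R1 from red(d,e)
round 1: derive flow(d,i) via R1 from red(d,i)
round 1: derive flow(e,d) via R1 from red(e,d)
round 1: derive flow(e,e) via R1 from red(e,e)
round 1: derive flow(g,g) via R1 from red(g,g)
round 1: derive flow(i,e) via R1 from red(i,e)
round 1: derive flow(j,c) via R1 from red(j,c)
round 1: derive flow(j,g) via R1 from red(j,g)
round 2: derive flow(b,b) via R2 from flow(b,c), flow(c,b)
round 2: derive flow(b,d) via R2 from flow(b,c), flow(c,d)
round 2: derive flow(b,i) via R2 from flow(b,c), flow(c,i)
round 2: derive flow(c,c) via R2 from flow(c,b), flow(b,c)
round 2: derive flow(c,e) via R2 from flow(c,d), flow(d,e)
round 2: derive flow(d,d) via R2 from flow(d,e), flow(e,d)
round 2: derive flow(e,i) via R2 from flow(e,d), flow(d,i)
round 2: derive flow(i,d) via R2 from flow(i,e), flow(e,d)
round 2: derive flow(j,b) via R2 from flow(j,c), flow(c,b)
round 2: derive flow(j,d) via R2 from flow(j,c), flow(c,d)
round 2: derive flow(j,i) via R2 from flow(j,c), flow(c,i)
round 3: derive flow(b,e) via R2 from flow(b,c), flow(c,e)
round 3: derive flow(i,i) via R2 from flow(i,d), flow(d,i)
round 3: derive flow(j,e) via R2 from flow(j,c), flow(c,e)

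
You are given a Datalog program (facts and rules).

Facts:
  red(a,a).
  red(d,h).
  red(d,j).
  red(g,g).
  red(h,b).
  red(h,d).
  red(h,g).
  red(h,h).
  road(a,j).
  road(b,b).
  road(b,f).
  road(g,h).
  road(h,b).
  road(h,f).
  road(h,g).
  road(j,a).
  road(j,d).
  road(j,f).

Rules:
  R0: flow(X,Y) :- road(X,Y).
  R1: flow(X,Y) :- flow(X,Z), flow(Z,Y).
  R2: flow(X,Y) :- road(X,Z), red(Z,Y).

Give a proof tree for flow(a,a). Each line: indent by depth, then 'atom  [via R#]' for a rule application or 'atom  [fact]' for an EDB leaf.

flow(a,a)  [via R1]
  flow(a,j)  [via R0]
    road(a,j)  [fact]
  flow(j,a)  [via R0]
    road(j,a)  [fact]

round 1: derive flow(a,j) via R0 from road(a,j)
round 1: derive flow(b,b) via R0 from road(b,b)
round 1: derive flow(b,f) via R0 from road(b,f)
round 1: derive flow(g,h) via R0 from road(g,h)
round 1: derive flow(h,b) via R0 from road(h,b)
round 1: derive flow(h,f) via R0 from road(h,f)
round 1: derive flow(h,g) via R0 from road(h,g)
round 1: derive flow(j,a) via R0 from road(j,a)
round 1: derive flow(j,d) via R0 from road(j,d)
round 1: derive flow(j,f) via R0 from road(j,f)
round 1: derive flow(g,b) via R2 from road(g,h), red(h,b)
round 1: derive flow(g,d) via R2 from road(g,h), red(h,d)
round 1: derive flow(g,g) via R2 from road(g,h), red(h,g)
round 1: derive flow(j,h) via R2 from road(j,d), red(d,h)
round 1: derive flow(j,j) via R2 from road(j,d), red(d,j)
round 2: derive flow(a,a) via R1 from flow(a,j), flow(j,a)
round 2: derive flow(a,d) via R1 from flow(a,j), flow(j,d)
round 2: derive flow(a,f) via R1 from flow(a,j), flow(j,f)
round 2: derive flow(a,h) via R1 from flow(a,j), flow(j,h)
round 2: derive flow(g,f) via R1 from flow(g,b), flow(b,f)
round 2: derive flow(h,d) via R1 from flow(h,g), flow(g,d)
round 2: derive flow(h,h) via R1 from flow(h,g), flow(g,h)
round 2: derive flow(j,b) via R1 from flow(j,h), flow(h,b)
round 2: derive flow(j,g) via R1 from flow(j,h), flow(h,g)
round 3: derive flow(a,b) via R1 from flow(a,h), flow(h,b)
round 3: derive flow(a,g) via R1 from flow(a,h), flow(h,g)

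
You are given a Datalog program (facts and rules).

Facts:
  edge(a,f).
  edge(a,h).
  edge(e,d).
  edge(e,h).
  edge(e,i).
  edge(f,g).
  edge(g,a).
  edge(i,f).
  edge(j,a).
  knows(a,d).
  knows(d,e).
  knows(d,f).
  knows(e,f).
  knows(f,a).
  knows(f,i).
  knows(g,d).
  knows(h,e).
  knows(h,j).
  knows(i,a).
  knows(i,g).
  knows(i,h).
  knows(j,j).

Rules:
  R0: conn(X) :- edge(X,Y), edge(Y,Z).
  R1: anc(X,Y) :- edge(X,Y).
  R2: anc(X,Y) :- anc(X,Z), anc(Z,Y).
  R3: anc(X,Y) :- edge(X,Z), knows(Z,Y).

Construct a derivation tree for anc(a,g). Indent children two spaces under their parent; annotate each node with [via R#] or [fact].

round 1: derive anc(a,f) via R1 from edge(a,f)
round 1: derive anc(a,h) via R1 from edge(a,h)
round 1: derive anc(e,d) via R1 from edge(e,d)
round 1: derive anc(e,h) via R1 from edge(e,h)
round 1: derive anc(e,i) via R1 from edge(e,i)
round 1: derive anc(f,g) via R1 from edge(f,g)
round 1: derive anc(g,a) via R1 from edge(g,a)
round 1: derive anc(i,f) via R1 from edge(i,f)
round 1: derive anc(j,a) via R1 from edge(j,a)
round 1: derive anc(a,a) via R3 from edge(a,f), knows(f,a)
round 1: derive anc(a,e) via R3 from edge(a,h), knows(h,e)
round 1: derive anc(a,i) via R3 from edge(a,f), knows(f,i)
round 1: derive anc(a,j) via R3 from edge(a,h), knows(h,j)
round 1: derive anc(e,a) via R3 from edge(e,i), knows(i,a)
round 1: derive anc(e,e) via R3 from edge(e,d), knows(d,e)
round 1: derive anc(e,f) via R3 from edge(e,d), knows(d,f)
round 1: derive anc(e,g) via R3 from edge(e,i), knows(i,g)
round 1: derive anc(e,j) via R3 from edge(e,h), knows(h,j)
round 1: derive anc(f,d) via R3 from edge(f,g), knows(g,d)
round 1: derive anc(g,d) via R3 from edge(g,a), knows(a,d)
round 1: derive anc(i,a) via R3 from edge(i,f), knows(f,a)
round 1: derive anc(i,i) via R3 from edge(i,f), knows(f,i)
round 1: derive anc(j,d) via R3 from edge(j,a), knows(a,d)
round 2: derive anc(a,d) via R2 from anc(a,e), anc(e,d)
round 2: derive anc(a,g) via R2 from anc(a,e), anc(e,g)
round 2: derive anc(f,a) via R2 from anc(f,g), anc(g,a)
round 2: derive anc(g,e) via R2 from anc(g,a), anc(a,e)
round 2: derive anc(g,f) via R2 from anc(g,a), anc(a,f)
round 2: derive anc(g,h) via R2 from anc(g,a), anc(a,h)
round 2: derive anc(g,i) via R2 from anc(g,a), anc(a,i)
round 2: derive anc(g,j) via R2 from anc(g,a), anc(a,j)
round 2: derive anc(i,d) via R2 from anc(i,f), anc(f,d)
round 2: derive anc(i,e) via R2 from anc(i,a), anc(a,e)
round 2: derive anc(i,g) via R2 from anc(i,f), anc(f,g)
round 2: derive anc(i,h) via R2 from anc(i,a), anc(a,h)
round 2: derive anc(i,j) via R2 from anc(i,a), anc(a,j)
round 2: derive anc(j,e) via R2 from anc(j,a), anc(a,e)
round 2: derive anc(j,f) via R2 from anc(j,a), anc(a,f)
round 2: derive anc(j,h) via R2 from anc(j,a), anc(a,h)
round 2: derive anc(j,i) via R2 from anc(j,a), anc(a,i)
round 2: derive anc(j,j) via R2 from anc(j,a), anc(a,j)
round 3: derive anc(f,e) via R2 from anc(f,a), anc(a,e)
round 3: derive anc(f,f) via R2 from anc(f,a), anc(a,f)
round 3: derive anc(f,h) via R2 from anc(f,a), anc(a,h)
round 3: derive anc(f,i) via R2 from anc(f,a), anc(a,i)
round 3: derive anc(f,j) via R2 from anc(f,a), anc(a,j)
round 3: derive anc(g,g) via R2 from anc(g,a), anc(a,g)
round 3: derive anc(j,g) via R2 from anc(j,a), anc(a,g)

anc(a,g)  [via R2]
  anc(a,e)  [via R3]
    edge(a,h)  [fact]
    knows(h,e)  [fact]
  anc(e,g)  [via R3]
    edge(e,i)  [fact]
    knows(i,g)  [fact]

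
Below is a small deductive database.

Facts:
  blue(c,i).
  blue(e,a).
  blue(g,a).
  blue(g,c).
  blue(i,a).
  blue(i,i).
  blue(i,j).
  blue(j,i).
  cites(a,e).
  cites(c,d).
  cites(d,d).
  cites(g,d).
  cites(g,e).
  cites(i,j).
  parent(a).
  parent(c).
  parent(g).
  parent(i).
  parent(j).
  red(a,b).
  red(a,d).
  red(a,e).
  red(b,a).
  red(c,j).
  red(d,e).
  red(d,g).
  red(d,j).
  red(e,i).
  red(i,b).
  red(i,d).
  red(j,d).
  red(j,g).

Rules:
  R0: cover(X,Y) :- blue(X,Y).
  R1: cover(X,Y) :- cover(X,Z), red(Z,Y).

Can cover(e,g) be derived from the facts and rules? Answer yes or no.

round 1: derive cover(c,i) via R0 from blue(c,i)
round 1: derive cover(e,a) via R0 from blue(e,a)
round 1: derive cover(g,a) via R0 from blue(g,a)
round 1: derive cover(g,c) via R0 from blue(g,c)
round 1: derive cover(i,a) via R0 from blue(i,a)
round 1: derive cover(i,i) via R0 from blue(i,i)
round 1: derive cover(i,j) via R0 from blue(i,j)
round 1: derive cover(j,i) via R0 from blue(j,i)
round 2: derive cover(c,b) via R1 from cover(c,i), red(i,b)
round 2: derive cover(c,d) via R1 from cover(c,i), red(i,d)
round 2: derive cover(e,b) via R1 from cover(e,a), red(a,b)
round 2: derive cover(e,d) via R1 from cover(e,a), red(a,d)
round 2: derive cover(e,e) via R1 from cover(e,a), red(a,e)
round 2: derive cover(g,b) via R1 from cover(g,a), red(a,b)
round 2: derive cover(g,d) via R1 from cover(g,a), red(a,d)
round 2: derive cover(g,e) via R1 from cover(g,a), red(a,e)
round 2: derive cover(g,j) via R1 from cover(g,c), red(c,j)
round 2: derive cover(i,b) via R1 from cover(i,a), red(a,b)
round 2: derive cover(i,d) via R1 from cover(i,a), red(a,d)
round 2: derive cover(i,e) via R1 from cover(i,a), red(a,e)
round 2: derive cover(i,g) via R1 from cover(i,j), red(j,g)
round 2: derive cover(j,b) via R1 from cover(j,i), red(i,b)
round 2: derive cover(j,d) via R1 from cover(j,i), red(i,d)
round 3: derive cover(c,a) via R1 from cover(c,b), red(b,a)
round 3: derive cover(c,e) via R1 from cover(c,d), red(d,e)
round 3: derive cover(c,g) via R1 from cover(c,d), red(d,g)
round 3: derive cover(c,j) via R1 from cover(c,d), red(d,j)
round 3: derive cover(e,g) via R1 from cover(e,d), red(d,g)
round 3: derive cover(e,i) via R1 from cover(e,e), red(e,i)
round 3: derive cover(e,j) via R1 from cover(e,d), red(d,j)
round 3: derive cover(g,g) via R1 from cover(g,d), red(d,g)
round 3: derive cover(g,i) via R1 from cover(g,e), red(e,i)
round 3: derive cover(j,a) via R1 from cover(j,b), red(b,a)
round 3: derive cover(j,e) via R1 from cover(j,d), red(d,e)
round 3: derive cover(j,g) via R1 from cover(j,d), red(d,g)
round 3: derive cover(j,j) via R1 from cover(j,d), red(d,j)

yes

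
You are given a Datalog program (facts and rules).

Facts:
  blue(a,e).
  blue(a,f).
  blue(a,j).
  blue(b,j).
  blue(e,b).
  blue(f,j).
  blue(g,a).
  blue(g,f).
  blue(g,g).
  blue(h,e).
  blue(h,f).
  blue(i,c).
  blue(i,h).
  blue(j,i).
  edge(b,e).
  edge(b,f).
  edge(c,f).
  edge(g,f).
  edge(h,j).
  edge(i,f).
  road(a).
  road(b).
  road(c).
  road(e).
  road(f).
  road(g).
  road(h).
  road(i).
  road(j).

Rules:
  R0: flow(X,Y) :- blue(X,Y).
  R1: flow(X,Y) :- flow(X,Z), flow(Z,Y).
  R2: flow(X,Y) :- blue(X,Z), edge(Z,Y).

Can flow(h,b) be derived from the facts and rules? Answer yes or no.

round 1: derive flow(a,e) via R0 from blue(a,e)
round 1: derive flow(a,f) via R0 from blue(a,f)
round 1: derive flow(a,j) via R0 from blue(a,j)
round 1: derive flow(b,j) via R0 from blue(b,j)
round 1: derive flow(e,b) via R0 from blue(e,b)
round 1: derive flow(f,j) via R0 from blue(f,j)
round 1: derive flow(g,a) via R0 from blue(g,a)
round 1: derive flow(g,f) via R0 from blue(g,f)
round 1: derive flow(g,g) via R0 from blue(g,g)
round 1: derive flow(h,e) via R0 from blue(h,e)
round 1: derive flow(h,f) via R0 from blue(h,f)
round 1: derive flow(i,c) via R0 from blue(i,c)
round 1: derive flow(i,h) via R0 from blue(i,h)
round 1: derive flow(j,i) via R0 from blue(j,i)
round 1: derive flow(e,e) via R2 from blue(e,b), edge(b,e)
round 1: derive flow(e,f) via R2 from blue(e,b), edge(b,f)
round 1: derive flow(i,f) via R2 from blue(i,c), edge(c,f)
round 1: derive flow(i,j) via R2 from blue(i,h), edge(h,j)
round 1: derive flow(j,f) via R2 from blue(j,i), edge(i,f)
round 2: derive flow(a,b) via R1 from flow(a,e), flow(e,b)
round 2: derive flow(a,i) via R1 from flow(a,j), flow(j,i)
round 2: derive flow(b,f) via R1 from flow(b,j), flow(j,f)
round 2: derive flow(b,i) via R1 from flow(b,j), flow(j,i)
round 2: derive flow(e,j) via R1 from flow(e,b), flow(b,j)
round 2: derive flow(f,f) via R1 from flow(f,j), flow(j,f)
round 2: derive flow(f,i) via R1 from flow(f,j), flow(j,i)
round 2: derive flow(g,e) via R1 from flow(g,a), flow(a,e)
round 2: derive flow(g,j) via R1 from flow(g,a), flow(a,j)
round 2: derive flow(h,b) via R1 from flow(h,e), flow(e,b)
round 2: derive flow(h,j) via R1 from flow(h,f), flow(f,j)
round 2: derive flow(i,e) via R1 from flow(i,h), flow(h,e)
round 2: derive flow(i,i) via R1 from flow(i,j), flow(j,i)
round 2: derive flow(j,c) via R1 from flow(j,i), flow(i,c)
round 2: derive flow(j,h) via R1 from flow(j,i), flow(i,h)
round 2: derive flow(j,j) via R1 from flow(j,f), flow(f,j)
round 3: derive flow(a,c) via R1 from flow(a,i), flow(i,c)
round 3: derive flow(a,h) via R1 from flow(a,i), flow(i,h)
round 3: derive flow(b,c) via R1 from flow(b,i), flow(i,c)
round 3: derive flow(b,e) via R1 from flow(b,i), flow(i,e)
round 3: derive flow(b,h) via R1 from flow(b,i), flow(i,h)
round 3: derive flow(e,c) via R1 from flow(e,j), flow(j,c)
round 3: derive flow(e,h) via R1 from flow(e,j), flow(j,h)
round 3: derive flow(e,i) via R1 from flow(e,b), flow(b,i)
round 3: derive flow(f,c) via R1 from flow(f,i), flow(i,c)
round 3: derive flow(f,e) via R1 from flow(f,i), flow(i,e)
round 3: derive flow(f,h) via R1 from flow(f,i), flow(i,h)
round 3: derive flow(g,b) via R1 from flow(g,a), flow(a,b)
round 3: derive flow(g,c) via R1 from flow(g,j), flow(j,c)
round 3: derive flow(g,h) via R1 from flow(g,j), flow(j,h)
round 3: derive flow(g,i) via R1 from flow(g,a), flow(a,i)
round 3: derive flow(h,c) via R1 from flow(h,j), flow(j,c)
round 3: derive flow(h,h) via R1 from flow(h,j), flow(j,h)
round 3: derive flow(h,i) via R1 from flow(h,b), flow(b,i)
round 3: derive flow(i,b) via R1 from flow(i,e), flow(e,b)
round 3: derive flow(j,b) via R1 from flow(j,h), flow(h,b)
round 3: derive flow(j,e) via R1 from flow(j,h), flow(h,e)
round 4: derive flow(b,b) via R1 from flow(b,e), flow(e,b)
round 4: derive flow(f,b) via R1 from flow(f,e), flow(e,b)

yes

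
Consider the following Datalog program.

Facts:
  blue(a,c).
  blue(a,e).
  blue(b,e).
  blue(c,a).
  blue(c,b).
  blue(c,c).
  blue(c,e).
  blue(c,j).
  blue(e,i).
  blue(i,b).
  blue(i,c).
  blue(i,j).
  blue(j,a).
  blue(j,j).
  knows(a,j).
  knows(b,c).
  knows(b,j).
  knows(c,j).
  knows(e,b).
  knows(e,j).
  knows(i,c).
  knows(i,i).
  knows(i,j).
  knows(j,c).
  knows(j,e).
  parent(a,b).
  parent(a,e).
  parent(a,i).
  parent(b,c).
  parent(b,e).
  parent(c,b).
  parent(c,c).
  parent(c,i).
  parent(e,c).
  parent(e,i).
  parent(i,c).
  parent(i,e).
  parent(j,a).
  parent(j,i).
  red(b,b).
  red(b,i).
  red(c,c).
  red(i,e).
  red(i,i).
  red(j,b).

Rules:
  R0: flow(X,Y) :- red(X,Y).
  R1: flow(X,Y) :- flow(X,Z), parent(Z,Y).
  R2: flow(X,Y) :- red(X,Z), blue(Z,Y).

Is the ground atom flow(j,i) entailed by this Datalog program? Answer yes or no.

round 1: derive flow(b,b) via R0 from red(b,b)
round 1: derive flow(b,i) via R0 from red(b,i)
round 1: derive flow(c,c) via R0 from red(c,c)
round 1: derive flow(i,e) via R0 from red(i,e)
round 1: derive flow(i,i) via R0 from red(i,i)
round 1: derive flow(j,b) via R0 from red(j,b)
round 1: derive flow(b,c) via R2 from red(b,i), blue(i,c)
round 1: derive flow(b,e) via R2 from red(b,b), blue(b,e)
round 1: derive flow(b,j) via R2 from red(b,i), blue(i,j)
round 1: derive flow(c,a) via R2 from red(c,c), blue(c,a)
round 1: derive flow(c,b) via R2 from red(c,c), blue(c,b)
round 1: derive flow(c,e) via R2 from red(c,c), blue(c,e)
round 1: derive flow(c,j) via R2 from red(c,c), blue(c,j)
round 1: derive flow(i,b) via R2 from red(i,i), blue(i,b)
round 1: derive flow(i,c) via R2 from red(i,i), blue(i,c)
round 1: derive flow(i,j) via R2 from red(i,i), blue(i,j)
round 1: derive flow(j,e) via R2 from red(j,b), blue(b,e)
round 2: derive flow(b,a) via R1 from flow(b,j), parent(j,a)
round 2: derive flow(c,i) via R1 from flow(c,a), parent(a,i)
round 2: derive flow(i,a) via R1 from flow(i,j), parent(j,a)
round 2: derive flow(j,c) via R1 from flow(j,b), parent(b,c)
round 2: derive flow(j,i) via R1 from flow(j,e), parent(e,i)

yes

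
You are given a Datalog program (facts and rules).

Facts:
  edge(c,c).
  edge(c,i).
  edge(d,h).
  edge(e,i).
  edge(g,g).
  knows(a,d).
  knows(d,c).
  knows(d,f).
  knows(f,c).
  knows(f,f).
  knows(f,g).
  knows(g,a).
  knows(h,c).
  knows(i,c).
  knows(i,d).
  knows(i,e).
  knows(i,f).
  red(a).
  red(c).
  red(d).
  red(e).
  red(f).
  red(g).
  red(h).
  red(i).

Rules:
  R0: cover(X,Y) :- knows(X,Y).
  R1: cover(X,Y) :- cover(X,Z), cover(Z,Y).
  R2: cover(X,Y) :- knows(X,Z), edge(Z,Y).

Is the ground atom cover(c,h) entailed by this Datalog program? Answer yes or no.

round 1: derive cover(a,d) via R0 from knows(a,d)
round 1: derive cover(d,c) via R0 from knows(d,c)
round 1: derive cover(d,f) via R0 from knows(d,f)
round 1: derive cover(f,c) via R0 from knows(f,c)
round 1: derive cover(f,f) via R0 from knows(f,f)
round 1: derive cover(f,g) via R0 from knows(f,g)
round 1: derive cover(g,a) via R0 from knows(g,a)
round 1: derive cover(h,c) via R0 from knows(h,c)
round 1: derive cover(i,c) via R0 from knows(i,c)
round 1: derive cover(i,d) via R0 from knows(i,d)
round 1: derive cover(i,e) via R0 from knows(i,e)
round 1: derive cover(i,f) via R0 from knows(i,f)
round 1: derive cover(a,h) via R2 from knows(a,d), edge(d,h)
round 1: derive cover(d,i) via R2 from knows(d,c), edge(c,i)
round 1: derive cover(f,i) via R2 from knows(f,c), edge(c,i)
round 1: derive cover(h,i) via R2 from knows(h,c), edge(c,i)
round 1: derive cover(i,h) via R2 from knows(i,d), edge(d,h)
round 1: derive cover(i,i) via R2 from knows(i,c), edge(c,i)
round 2: derive cover(a,c) via R1 from cover(a,d), cover(d,c)
round 2: derive cover(a,f) via R1 from cover(a,d), cover(d,f)
round 2: derive cover(a,i) via R1 from cover(a,d), cover(d,i)
round 2: derive cover(d,d) via R1 from cover(d,i), cover(i,d)
round 2: derive cover(d,e) via R1 from cover(d,i), cover(i,e)
round 2: derive cover(d,g) via R1 from cover(d,f), cover(f,g)
round 2: derive cover(d,h) via R1 from cover(d,i), cover(i,h)
round 2: derive cover(f,a) via R1 from cover(f,g), cover(g,a)
round 2: derive cover(f,d) via R1 from cover(f,i), cover(i,d)
round 2: derive cover(f,e) via R1 from cover(f,i), cover(i,e)
round 2: derive cover(f,h) via R1 from cover(f,i), cover(i,h)
round 2: derive cover(g,d) via R1 from cover(g,a), cover(a,d)
round 2: derive cover(g,h) via R1 from cover(g,a), cover(a,h)
round 2: derive cover(h,d) via R1 from cover(h,i), cover(i,d)
round 2: derive cover(h,e) via R1 from cover(h,i), cover(i,e)
round 2: derive cover(h,f) via R1 from cover(h,i), cover(i,f)
round 2: derive cover(h,h) via R1 from cover(h,i), cover(i,h)
round 2: derive cover(i,g) via R1 from cover(i,f), cover(f,g)
round 3: derive cover(a,a) via R1 from cover(a,f), cover(f,a)
round 3: derive cover(a,e) via R1 from cover(a,d), cover(d,e)
round 3: derive cover(a,g) via R1 from cover(a,d), cover(d,g)
round 3: derive cover(d,a) via R1 from cover(d,f), cover(f,a)
round 3: derive cover(g,c) via R1 from cover(g,a), cover(a,c)
round 3: derive cover(g,e) via R1 from cover(g,d), cover(d,e)
round 3: derive cover(g,f) via R1 from cover(g,a), cover(a,f)
round 3: derive cover(g,g) via R1 from cover(g,d), cover(d,g)
round 3: derive cover(g,i) via R1 from cover(g,a), cover(a,i)
round 3: derive cover(h,a) via R1 from cover(h,f), cover(f,a)
round 3: derive cover(h,g) via R1 from cover(h,d), cover(d,g)
round 3: derive cover(i,a) via R1 from cover(i,f), cover(f,a)

no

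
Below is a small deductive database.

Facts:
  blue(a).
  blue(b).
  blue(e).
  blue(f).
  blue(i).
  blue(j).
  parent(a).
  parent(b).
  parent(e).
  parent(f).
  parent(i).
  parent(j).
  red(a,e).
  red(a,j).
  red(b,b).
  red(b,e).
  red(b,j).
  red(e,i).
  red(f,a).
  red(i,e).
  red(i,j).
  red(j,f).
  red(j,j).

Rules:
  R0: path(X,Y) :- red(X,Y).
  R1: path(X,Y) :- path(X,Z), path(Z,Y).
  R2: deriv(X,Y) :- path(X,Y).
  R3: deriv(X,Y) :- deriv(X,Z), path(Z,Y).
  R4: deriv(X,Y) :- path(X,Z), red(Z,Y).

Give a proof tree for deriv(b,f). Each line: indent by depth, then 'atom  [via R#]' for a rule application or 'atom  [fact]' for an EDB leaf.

deriv(b,f)  [via R4]
  path(b,j)  [via R0]
    red(b,j)  [fact]
  red(j,f)  [fact]

round 1: derive path(a,e) via R0 from red(a,e)
round 1: derive path(a,j) via R0 from red(a,j)
round 1: derive path(b,b) via R0 from red(b,b)
round 1: derive path(b,e) via R0 from red(b,e)
round 1: derive path(b,j) via R0 from red(b,j)
round 1: derive path(e,i) via R0 from red(e,i)
round 1: derive path(f,a) via R0 from red(f,a)
round 1: derive path(i,e) via R0 from red(i,e)
round 1: derive path(i,j) via R0 from red(i,j)
round 1: derive path(j,f) via R0 from red(j,f)
round 1: derive path(j,j) via R0 from red(j,j)
round 2: derive path(a,f) via R1 from path(a,j), path(j,f)
round 2: derive path(a,i) via R1 from path(a,e), path(e,i)
round 2: derive path(b,f) via R1 from path(b,j), path(j,f)
round 2: derive path(b,i) via R1 from path(b,e), path(e,i)
round 2: derive path(e,e) via R1 from path(e,i), path(i,e)
round 2: derive path(e,j) via R1 from path(e,i), path(i,j)
round 2: derive path(f,e) via R1 from path(f,a), path(a,e)
round 2: derive path(f,j) via R1 from path(f,a), path(a,j)
round 2: derive path(i,f) via R1 from path(i,j), path(j,f)
round 2: derive path(i,i) via R1 from path(i,e), path(e,i)
round 2: derive path(j,a) via R1 from path(j,f), path(f,a)
round 2: derive deriv(a,e) via R2 from path(a,e)
round 2: derive deriv(a,j) via R2 from path(a,j)
round 2: derive deriv(b,b) via R2 from path(b,b)
round 2: derive deriv(b,e) via R2 from path(b,e)
round 2: derive deriv(b,j) via R2 from path(b,j)
round 2: derive deriv(e,i) via R2 from path(e,i)
round 2: derive deriv(f,a) via R2 from path(f,a)
round 2: derive deriv(i,e) via R2 from path(i,e)
round 2: derive deriv(i,j) via R2 from path(i,j)
round 2: derive deriv(j,f) via R2 from path(j,f)
round 2: derive deriv(j,j) via R2 from path(j,j)
round 2: derive deriv(a,f) via R4 from path(a,j), red(j,f)
round 2: derive deriv(a,i) via R4 from path(a,e), red(e,i)
round 2: derive deriv(b,f) via R4 from path(b,j), red(j,f)
round 2: derive deriv(b,i) via R4 from path(b,e), red(e,i)
round 2: derive deriv(e,e) via R4 from path(e,i), red(i,e)
round 2: derive deriv(e,j) via R4 from path(e,i), red(i,j)
round 2: derive deriv(f,e) via R4 from path(f,a), red(a,e)
round 2: derive deriv(f,j) via R4 from path(f,a), red(a,j)
round 2: derive deriv(i,f) via R4 from path(i,j), red(j,f)
round 2: derive deriv(i,i) via R4 from path(i,e), red(e,i)
round 2: derive deriv(j,a) via R4 from path(j,f), red(f,a)
round 3: derive path(a,a) via R1 from path(a,f), path(f,a)
round 3: derive path(b,a) via R1 from path(b,f), path(f,a)
round 3: derive path(e,a) via R1 from path(e,j), path(j,a)
round 3: derive path(e,f) via R1 from path(e,i), path(i,f)
round 3: derive path(f,f) via R1 from path(f,a), path(a,f)
round 3: derive path(f,i) via R1 from path(f,a), path(a,i)
round 3: derive path(i,a) via R1 from path(i,f), path(f,a)
round 3: derive path(j,e) via R1 from path(j,a), path(a,e)
round 3: derive path(j,i) via R1 from path(j,a), path(a,i)
round 3: derive deriv(a,a) via R3 from deriv(a,f), path(f,a)
round 3: derive deriv(b,a) via R3 from deriv(b,f), path(f,a)
round 3: derive deriv(e,a) via R3 from deriv(e,j), path(j,a)
round 3: derive deriv(e,f) via R3 from deriv(e,i), path(i,f)
round 3: derive deriv(f,f) via R3 from deriv(f,a), path(a,f)
round 3: derive deriv(f,i) via R3 from deriv(f,a), path(a,i)
round 3: derive deriv(i,a) via R3 from deriv(i,f), path(f,a)
round 3: derive deriv(j,e) via R3 from deriv(j,a), path(a,e)
round 3: derive deriv(j,i) via R3 from deriv(j,a), path(a,i)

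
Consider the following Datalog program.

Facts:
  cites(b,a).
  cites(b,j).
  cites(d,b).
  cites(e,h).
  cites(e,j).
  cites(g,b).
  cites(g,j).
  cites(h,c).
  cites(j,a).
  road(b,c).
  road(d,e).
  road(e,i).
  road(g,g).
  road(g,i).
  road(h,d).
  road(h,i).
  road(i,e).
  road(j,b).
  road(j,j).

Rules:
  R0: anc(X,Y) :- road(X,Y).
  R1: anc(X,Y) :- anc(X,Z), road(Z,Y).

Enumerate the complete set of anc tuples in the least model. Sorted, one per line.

anc(b,c)
anc(d,e)
anc(d,i)
anc(e,e)
anc(e,i)
anc(g,e)
anc(g,g)
anc(g,i)
anc(h,d)
anc(h,e)
anc(h,i)
anc(i,e)
anc(i,i)
anc(j,b)
anc(j,c)
anc(j,j)

round 1: derive anc(b,c) via R0 from road(b,c)
round 1: derive anc(d,e) via R0 from road(d,e)
round 1: derive anc(e,i) via R0 from road(e,i)
round 1: derive anc(g,g) via R0 from road(g,g)
round 1: derive anc(g,i) via R0 from road(g,i)
round 1: derive anc(h,d) via R0 from road(h,d)
round 1: derive anc(h,i) via R0 from road(h,i)
round 1: derive anc(i,e) via R0 from road(i,e)
round 1: derive anc(j,b) via R0 from road(j,b)
round 1: derive anc(j,j) via R0 from road(j,j)
round 2: derive anc(d,i) via R1 from anc(d,e), road(e,i)
round 2: derive anc(e,e) via R1 from anc(e,i), road(i,e)
round 2: derive anc(g,e) via R1 from anc(g,i), road(i,e)
round 2: derive anc(h,e) via R1 from anc(h,d), road(d,e)
round 2: derive anc(i,i) via R1 from anc(i,e), road(e,i)
round 2: derive anc(j,c) via R1 from anc(j,b), road(b,c)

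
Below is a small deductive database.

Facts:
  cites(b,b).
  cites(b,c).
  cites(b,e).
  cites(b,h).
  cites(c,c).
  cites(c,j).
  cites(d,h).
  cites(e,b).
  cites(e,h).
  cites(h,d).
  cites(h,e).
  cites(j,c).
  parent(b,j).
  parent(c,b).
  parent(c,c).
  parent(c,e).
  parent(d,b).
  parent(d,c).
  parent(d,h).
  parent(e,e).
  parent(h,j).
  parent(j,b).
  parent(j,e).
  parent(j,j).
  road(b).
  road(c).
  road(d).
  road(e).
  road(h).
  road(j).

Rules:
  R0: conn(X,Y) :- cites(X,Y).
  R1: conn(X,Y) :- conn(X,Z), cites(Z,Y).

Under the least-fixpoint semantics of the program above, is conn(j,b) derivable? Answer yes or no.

no

round 1: derive conn(b,b) via R0 from cites(b,b)
round 1: derive conn(b,c) via R0 from cites(b,c)
round 1: derive conn(b,e) via R0 from cites(b,e)
round 1: derive conn(b,h) via R0 from cites(b,h)
round 1: derive conn(c,c) via R0 from cites(c,c)
round 1: derive conn(c,j) via R0 from cites(c,j)
round 1: derive conn(d,h) via R0 from cites(d,h)
round 1: derive conn(e,b) via R0 from cites(e,b)
round 1: derive conn(e,h) via R0 from cites(e,h)
round 1: derive conn(h,d) via R0 from cites(h,d)
round 1: derive conn(h,e) via R0 from cites(h,e)
round 1: derive conn(j,c) via R0 from cites(j,c)
round 2: derive conn(b,d) via R1 from conn(b,h), cites(h,d)
round 2: derive conn(b,j) via R1 from conn(b,c), cites(c,j)
round 2: derive conn(d,d) via R1 from conn(d,h), cites(h,d)
round 2: derive conn(d,e) via R1 from conn(d,h), cites(h,e)
round 2: derive conn(e,c) via R1 from conn(e,b), cites(b,c)
round 2: derive conn(e,d) via R1 from conn(e,h), cites(h,d)
round 2: derive conn(e,e) via R1 from conn(e,b), cites(b,e)
round 2: derive conn(h,b) via R1 from conn(h,e), cites(e,b)
round 2: derive conn(h,h) via R1 from conn(h,d), cites(d,h)
round 2: derive conn(j,j) via R1 from conn(j,c), cites(c,j)
round 3: derive conn(d,b) via R1 from conn(d,e), cites(e,b)
round 3: derive conn(e,j) via R1 from conn(e,c), cites(c,j)
round 3: derive conn(h,c) via R1 from conn(h,b), cites(b,c)
round 4: derive conn(d,c) via R1 from conn(d,b), cites(b,c)
round 4: derive conn(h,j) via R1 from conn(h,c), cites(c,j)
round 5: derive conn(d,j) via R1 from conn(d,c), cites(c,j)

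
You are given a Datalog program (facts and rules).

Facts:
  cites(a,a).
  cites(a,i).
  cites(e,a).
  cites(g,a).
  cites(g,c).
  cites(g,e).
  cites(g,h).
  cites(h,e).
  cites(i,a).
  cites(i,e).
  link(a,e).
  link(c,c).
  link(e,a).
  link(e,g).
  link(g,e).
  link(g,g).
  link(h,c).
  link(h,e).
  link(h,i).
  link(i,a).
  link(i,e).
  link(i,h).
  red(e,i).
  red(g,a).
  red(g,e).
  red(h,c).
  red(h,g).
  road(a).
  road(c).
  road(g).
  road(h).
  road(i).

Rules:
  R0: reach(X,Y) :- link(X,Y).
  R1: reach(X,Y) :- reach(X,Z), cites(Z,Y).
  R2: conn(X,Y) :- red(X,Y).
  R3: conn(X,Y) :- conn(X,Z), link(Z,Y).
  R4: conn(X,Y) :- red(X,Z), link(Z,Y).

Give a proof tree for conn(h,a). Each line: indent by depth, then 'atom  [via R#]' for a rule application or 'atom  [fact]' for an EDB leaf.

conn(h,a)  [via R3]
  conn(h,e)  [via R4]
    red(h,g)  [fact]
    link(g,e)  [fact]
  link(e,a)  [fact]

round 1: derive conn(e,i) via R2 from red(e,i)
round 1: derive conn(g,a) via R2 from red(g,a)
round 1: derive conn(g,e) via R2 from red(g,e)
round 1: derive conn(h,c) via R2 from red(h,c)
round 1: derive conn(h,g) via R2 from red(h,g)
round 1: derive conn(e,a) via R4 from red(e,i), link(i,a)
round 1: derive conn(e,e) via R4 from red(e,i), link(i,e)
round 1: derive conn(e,h) via R4 from red(e,i), link(i,h)
round 1: derive conn(g,g) via R4 from red(g,e), link(e,g)
round 1: derive conn(h,e) via R4 from red(h,g), link(g,e)
round 2: derive conn(e,c) via R3 from conn(e,h), link(h,c)
round 2: derive conn(e,g) via R3 from conn(e,e), link(e,g)
round 2: derive conn(h,a) via R3 from conn(h,e), link(e,a)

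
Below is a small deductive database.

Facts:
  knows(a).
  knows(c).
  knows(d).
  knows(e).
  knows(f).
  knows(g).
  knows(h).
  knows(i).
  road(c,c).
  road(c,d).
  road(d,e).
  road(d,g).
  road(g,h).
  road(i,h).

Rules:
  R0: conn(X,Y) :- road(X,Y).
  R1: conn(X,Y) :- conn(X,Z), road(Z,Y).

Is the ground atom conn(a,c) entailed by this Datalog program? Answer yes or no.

round 1: derive conn(c,c) via R0 from road(c,c)
round 1: derive conn(c,d) via R0 from road(c,d)
round 1: derive conn(d,e) via R0 from road(d,e)
round 1: derive conn(d,g) via R0 from road(d,g)
round 1: derive conn(g,h) via R0 from road(g,h)
round 1: derive conn(i,h) via R0 from road(i,h)
round 2: derive conn(c,e) via R1 from conn(c,d), road(d,e)
round 2: derive conn(c,g) via R1 from conn(c,d), road(d,g)
round 2: derive conn(d,h) via R1 from conn(d,g), road(g,h)
round 3: derive conn(c,h) via R1 from conn(c,g), road(g,h)

no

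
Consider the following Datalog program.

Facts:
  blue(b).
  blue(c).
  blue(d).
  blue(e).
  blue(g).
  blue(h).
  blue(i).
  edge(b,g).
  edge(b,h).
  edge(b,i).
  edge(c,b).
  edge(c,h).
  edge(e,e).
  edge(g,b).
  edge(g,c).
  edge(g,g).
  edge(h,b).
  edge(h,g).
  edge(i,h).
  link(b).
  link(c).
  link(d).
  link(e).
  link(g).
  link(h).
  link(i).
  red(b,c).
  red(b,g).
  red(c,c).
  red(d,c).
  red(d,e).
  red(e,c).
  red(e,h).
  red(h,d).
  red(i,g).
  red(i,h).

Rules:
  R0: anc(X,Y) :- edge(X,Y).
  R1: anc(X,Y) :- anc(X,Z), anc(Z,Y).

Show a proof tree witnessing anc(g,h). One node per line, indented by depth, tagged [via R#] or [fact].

round 1: derive anc(b,g) via R0 from edge(b,g)
round 1: derive anc(b,h) via R0 from edge(b,h)
round 1: derive anc(b,i) via R0 from edge(b,i)
round 1: derive anc(c,b) via R0 from edge(c,b)
round 1: derive anc(c,h) via R0 from edge(c,h)
round 1: derive anc(e,e) via R0 from edge(e,e)
round 1: derive anc(g,b) via R0 from edge(g,b)
round 1: derive anc(g,c) via R0 from edge(g,c)
round 1: derive anc(g,g) via R0 from edge(g,g)
round 1: derive anc(h,b) via R0 from edge(h,b)
round 1: derive anc(h,g) via R0 from edge(h,g)
round 1: derive anc(i,h) via R0 from edge(i,h)
round 2: derive anc(b,b) via R1 from anc(b,g), anc(g,b)
round 2: derive anc(b,c) via R1 from anc(b,g), anc(g,c)
round 2: derive anc(c,g) via R1 from anc(c,b), anc(b,g)
round 2: derive anc(c,i) via R1 from anc(c,b), anc(b,i)
round 2: derive anc(g,h) via R1 from anc(g,b), anc(b,h)
round 2: derive anc(g,i) via R1 from anc(g,b), anc(b,i)
round 2: derive anc(h,c) via R1 from anc(h,g), anc(g,c)
round 2: derive anc(h,h) via R1 from anc(h,b), anc(b,h)
round 2: derive anc(h,i) via R1 from anc(h,b), anc(b,i)
round 2: derive anc(i,b) via R1 from anc(i,h), anc(h,b)
round 2: derive anc(i,g) via R1 from anc(i,h), anc(h,g)
round 3: derive anc(c,c) via R1 from anc(c,b), anc(b,c)
round 3: derive anc(i,c) via R1 from anc(i,b), anc(b,c)
round 3: derive anc(i,i) via R1 from anc(i,b), anc(b,i)

anc(g,h)  [via R1]
  anc(g,b)  [via R0]
    edge(g,b)  [fact]
  anc(b,h)  [via R0]
    edge(b,h)  [fact]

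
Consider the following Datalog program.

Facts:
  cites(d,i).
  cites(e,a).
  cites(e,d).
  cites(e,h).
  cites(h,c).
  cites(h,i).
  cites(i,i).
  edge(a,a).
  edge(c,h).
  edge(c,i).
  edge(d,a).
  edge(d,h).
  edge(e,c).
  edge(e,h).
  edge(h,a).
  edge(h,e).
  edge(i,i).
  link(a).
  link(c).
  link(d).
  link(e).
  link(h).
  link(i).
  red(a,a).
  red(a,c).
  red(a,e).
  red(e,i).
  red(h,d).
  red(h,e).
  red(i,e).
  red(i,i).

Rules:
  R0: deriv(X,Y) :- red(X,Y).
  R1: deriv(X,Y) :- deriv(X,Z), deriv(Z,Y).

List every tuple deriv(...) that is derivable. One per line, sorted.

round 1: derive deriv(a,a) via R0 from red(a,a)
round 1: derive deriv(a,c) via R0 from red(a,c)
round 1: derive deriv(a,e) via R0 from red(a,e)
round 1: derive deriv(e,i) via R0 from red(e,i)
round 1: derive deriv(h,d) via R0 from red(h,d)
round 1: derive deriv(h,e) via R0 from red(h,e)
round 1: derive deriv(i,e) via R0 from red(i,e)
round 1: derive deriv(i,i) via R0 from red(i,i)
round 2: derive deriv(a,i) via R1 from deriv(a,e), deriv(e,i)
round 2: derive deriv(e,e) via R1 from deriv(e,i), deriv(i,e)
round 2: derive deriv(h,i) via R1 from deriv(h,e), deriv(e,i)

deriv(a,a)
deriv(a,c)
deriv(a,e)
deriv(a,i)
deriv(e,e)
deriv(e,i)
deriv(h,d)
deriv(h,e)
deriv(h,i)
deriv(i,e)
deriv(i,i)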